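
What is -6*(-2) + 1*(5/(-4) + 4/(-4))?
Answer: 39/4 ≈ 9.7500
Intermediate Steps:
-6*(-2) + 1*(5/(-4) + 4/(-4)) = 12 + 1*(5*(-1/4) + 4*(-1/4)) = 12 + 1*(-5/4 - 1) = 12 + 1*(-9/4) = 12 - 9/4 = 39/4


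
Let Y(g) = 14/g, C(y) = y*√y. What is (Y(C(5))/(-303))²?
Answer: 196/11476125 ≈ 1.7079e-5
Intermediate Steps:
C(y) = y^(3/2)
(Y(C(5))/(-303))² = ((14/(5^(3/2)))/(-303))² = ((14/((5*√5)))*(-1/303))² = ((14*(√5/25))*(-1/303))² = ((14*√5/25)*(-1/303))² = (-14*√5/7575)² = 196/11476125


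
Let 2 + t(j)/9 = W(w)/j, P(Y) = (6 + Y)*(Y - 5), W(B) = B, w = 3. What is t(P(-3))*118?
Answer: -9027/4 ≈ -2256.8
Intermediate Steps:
P(Y) = (-5 + Y)*(6 + Y) (P(Y) = (6 + Y)*(-5 + Y) = (-5 + Y)*(6 + Y))
t(j) = -18 + 27/j (t(j) = -18 + 9*(3/j) = -18 + 27/j)
t(P(-3))*118 = (-18 + 27/(-30 - 3 + (-3)²))*118 = (-18 + 27/(-30 - 3 + 9))*118 = (-18 + 27/(-24))*118 = (-18 + 27*(-1/24))*118 = (-18 - 9/8)*118 = -153/8*118 = -9027/4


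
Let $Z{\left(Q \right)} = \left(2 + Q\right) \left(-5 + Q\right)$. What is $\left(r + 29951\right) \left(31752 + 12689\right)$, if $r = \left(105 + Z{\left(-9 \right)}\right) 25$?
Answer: $1556590466$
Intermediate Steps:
$Z{\left(Q \right)} = \left(-5 + Q\right) \left(2 + Q\right)$
$r = 5075$ ($r = \left(105 - \left(-17 - 81\right)\right) 25 = \left(105 + \left(-10 + 81 + 27\right)\right) 25 = \left(105 + 98\right) 25 = 203 \cdot 25 = 5075$)
$\left(r + 29951\right) \left(31752 + 12689\right) = \left(5075 + 29951\right) \left(31752 + 12689\right) = 35026 \cdot 44441 = 1556590466$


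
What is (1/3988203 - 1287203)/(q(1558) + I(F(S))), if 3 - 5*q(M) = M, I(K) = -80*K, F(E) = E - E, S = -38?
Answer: 5133626866208/1240331133 ≈ 4138.9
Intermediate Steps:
F(E) = 0
q(M) = ⅗ - M/5
(1/3988203 - 1287203)/(q(1558) + I(F(S))) = (1/3988203 - 1287203)/((⅗ - ⅕*1558) - 80*0) = (1/3988203 - 1287203)/((⅗ - 1558/5) + 0) = -5133626866208/(3988203*(-311 + 0)) = -5133626866208/3988203/(-311) = -5133626866208/3988203*(-1/311) = 5133626866208/1240331133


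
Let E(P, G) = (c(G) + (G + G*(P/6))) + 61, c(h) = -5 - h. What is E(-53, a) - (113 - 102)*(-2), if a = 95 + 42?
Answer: -6793/6 ≈ -1132.2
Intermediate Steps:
a = 137
E(P, G) = 56 + G*P/6 (E(P, G) = ((-5 - G) + (G + G*(P/6))) + 61 = ((-5 - G) + (G + G*P/6)) + 61 = (-5 + G*P/6) + 61 = 56 + G*P/6)
E(-53, a) - (113 - 102)*(-2) = (56 + (⅙)*137*(-53)) - (113 - 102)*(-2) = (56 - 7261/6) - 11*(-2) = -6925/6 - 1*(-22) = -6925/6 + 22 = -6793/6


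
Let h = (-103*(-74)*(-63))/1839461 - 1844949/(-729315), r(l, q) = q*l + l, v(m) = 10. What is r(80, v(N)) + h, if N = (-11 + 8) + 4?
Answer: 394534808063033/447182166405 ≈ 882.27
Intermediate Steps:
N = 1 (N = -3 + 4 = 1)
r(l, q) = l + l*q (r(l, q) = l*q + l = l + l*q)
h = 1014501626633/447182166405 (h = (7622*(-63))*(1/1839461) - 1844949*(-1/729315) = -480186*1/1839461 + 614983/243105 = -480186/1839461 + 614983/243105 = 1014501626633/447182166405 ≈ 2.2687)
r(80, v(N)) + h = 80*(1 + 10) + 1014501626633/447182166405 = 80*11 + 1014501626633/447182166405 = 880 + 1014501626633/447182166405 = 394534808063033/447182166405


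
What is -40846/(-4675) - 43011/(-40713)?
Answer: 621346541/63444425 ≈ 9.7935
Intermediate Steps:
-40846/(-4675) - 43011/(-40713) = -40846*(-1/4675) - 43011*(-1/40713) = 40846/4675 + 14337/13571 = 621346541/63444425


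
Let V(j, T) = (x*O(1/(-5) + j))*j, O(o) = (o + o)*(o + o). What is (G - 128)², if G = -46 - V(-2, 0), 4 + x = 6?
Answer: 5827396/625 ≈ 9323.8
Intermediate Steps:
x = 2 (x = -4 + 6 = 2)
O(o) = 4*o² (O(o) = (2*o)*(2*o) = 4*o²)
V(j, T) = 8*j*(-⅕ + j)² (V(j, T) = (2*(4*(1/(-5) + j)²))*j = (2*(4*(-⅕ + j)²))*j = (8*(-⅕ + j)²)*j = 8*j*(-⅕ + j)²)
G = 786/25 (G = -46 - 8*(-2)*(-1 + 5*(-2))²/25 = -46 - 8*(-2)*(-1 - 10)²/25 = -46 - 8*(-2)*(-11)²/25 = -46 - 8*(-2)*121/25 = -46 - 1*(-1936/25) = -46 + 1936/25 = 786/25 ≈ 31.440)
(G - 128)² = (786/25 - 128)² = (-2414/25)² = 5827396/625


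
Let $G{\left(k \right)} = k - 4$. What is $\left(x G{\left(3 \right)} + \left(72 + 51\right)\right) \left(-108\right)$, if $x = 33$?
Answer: $-9720$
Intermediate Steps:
$G{\left(k \right)} = -4 + k$
$\left(x G{\left(3 \right)} + \left(72 + 51\right)\right) \left(-108\right) = \left(33 \left(-4 + 3\right) + \left(72 + 51\right)\right) \left(-108\right) = \left(33 \left(-1\right) + 123\right) \left(-108\right) = \left(-33 + 123\right) \left(-108\right) = 90 \left(-108\right) = -9720$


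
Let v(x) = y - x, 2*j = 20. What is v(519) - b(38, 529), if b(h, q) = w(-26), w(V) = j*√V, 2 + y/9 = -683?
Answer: -6684 - 10*I*√26 ≈ -6684.0 - 50.99*I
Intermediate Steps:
j = 10 (j = (½)*20 = 10)
y = -6165 (y = -18 + 9*(-683) = -18 - 6147 = -6165)
v(x) = -6165 - x
w(V) = 10*√V
b(h, q) = 10*I*√26 (b(h, q) = 10*√(-26) = 10*(I*√26) = 10*I*√26)
v(519) - b(38, 529) = (-6165 - 1*519) - 10*I*√26 = (-6165 - 519) - 10*I*√26 = -6684 - 10*I*√26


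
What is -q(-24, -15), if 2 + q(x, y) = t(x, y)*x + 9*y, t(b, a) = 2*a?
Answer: -583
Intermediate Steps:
q(x, y) = -2 + 9*y + 2*x*y (q(x, y) = -2 + ((2*y)*x + 9*y) = -2 + (2*x*y + 9*y) = -2 + (9*y + 2*x*y) = -2 + 9*y + 2*x*y)
-q(-24, -15) = -(-2 + 9*(-15) + 2*(-24)*(-15)) = -(-2 - 135 + 720) = -1*583 = -583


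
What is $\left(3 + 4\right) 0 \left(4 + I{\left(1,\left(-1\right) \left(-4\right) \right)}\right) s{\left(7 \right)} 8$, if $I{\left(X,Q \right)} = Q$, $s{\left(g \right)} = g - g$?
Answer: $0$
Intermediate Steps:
$s{\left(g \right)} = 0$
$\left(3 + 4\right) 0 \left(4 + I{\left(1,\left(-1\right) \left(-4\right) \right)}\right) s{\left(7 \right)} 8 = \left(3 + 4\right) 0 \left(4 - -4\right) 0 \cdot 8 = 7 \cdot 0 \left(4 + 4\right) 0 \cdot 8 = 0 \cdot 8 \cdot 0 \cdot 8 = 0 \cdot 0 \cdot 8 = 0 \cdot 8 = 0$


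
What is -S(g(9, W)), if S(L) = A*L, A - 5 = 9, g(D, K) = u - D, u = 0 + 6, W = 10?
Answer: 42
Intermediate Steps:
u = 6
g(D, K) = 6 - D
A = 14 (A = 5 + 9 = 14)
S(L) = 14*L
-S(g(9, W)) = -14*(6 - 1*9) = -14*(6 - 9) = -14*(-3) = -1*(-42) = 42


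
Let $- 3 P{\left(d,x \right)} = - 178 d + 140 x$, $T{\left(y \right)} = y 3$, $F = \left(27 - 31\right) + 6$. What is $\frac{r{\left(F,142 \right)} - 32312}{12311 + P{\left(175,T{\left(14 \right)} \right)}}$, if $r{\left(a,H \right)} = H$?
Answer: $- \frac{96510}{62203} \approx -1.5515$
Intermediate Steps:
$F = 2$ ($F = -4 + 6 = 2$)
$T{\left(y \right)} = 3 y$
$P{\left(d,x \right)} = - \frac{140 x}{3} + \frac{178 d}{3}$ ($P{\left(d,x \right)} = - \frac{- 178 d + 140 x}{3} = - \frac{140 x}{3} + \frac{178 d}{3}$)
$\frac{r{\left(F,142 \right)} - 32312}{12311 + P{\left(175,T{\left(14 \right)} \right)}} = \frac{142 - 32312}{12311 + \left(- \frac{140 \cdot 3 \cdot 14}{3} + \frac{178}{3} \cdot 175\right)} = - \frac{32170}{12311 + \left(\left(- \frac{140}{3}\right) 42 + \frac{31150}{3}\right)} = - \frac{32170}{12311 + \left(-1960 + \frac{31150}{3}\right)} = - \frac{32170}{12311 + \frac{25270}{3}} = - \frac{32170}{\frac{62203}{3}} = \left(-32170\right) \frac{3}{62203} = - \frac{96510}{62203}$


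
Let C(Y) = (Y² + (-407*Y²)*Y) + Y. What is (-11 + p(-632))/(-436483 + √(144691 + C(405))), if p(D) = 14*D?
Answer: 1288934299/72518053681 + 2953*I*√27036751754/72518053681 ≈ 0.017774 + 0.0066957*I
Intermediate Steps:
C(Y) = Y + Y² - 407*Y³ (C(Y) = (Y² - 407*Y³) + Y = Y + Y² - 407*Y³)
(-11 + p(-632))/(-436483 + √(144691 + C(405))) = (-11 + 14*(-632))/(-436483 + √(144691 + 405*(1 + 405 - 407*405²))) = (-11 - 8848)/(-436483 + √(144691 + 405*(1 + 405 - 407*164025))) = -8859/(-436483 + √(144691 + 405*(1 + 405 - 66758175))) = -8859/(-436483 + √(144691 + 405*(-66757769))) = -8859/(-436483 + √(144691 - 27036896445)) = -8859/(-436483 + √(-27036751754)) = -8859/(-436483 + I*√27036751754)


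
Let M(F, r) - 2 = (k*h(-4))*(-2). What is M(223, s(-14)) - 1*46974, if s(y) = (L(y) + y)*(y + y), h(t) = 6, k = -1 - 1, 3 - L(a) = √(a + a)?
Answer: -46948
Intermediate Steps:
L(a) = 3 - √2*√a (L(a) = 3 - √(a + a) = 3 - √(2*a) = 3 - √2*√a)
k = -2
s(y) = 2*y*(3 + y - √2*√y) (s(y) = ((3 - √2*√y) + y)*(y + y) = (3 + y - √2*√y)*(2*y) = 2*y*(3 + y - √2*√y))
M(F, r) = 26 (M(F, r) = 2 - 2*6*(-2) = 2 - 12*(-2) = 2 + 24 = 26)
M(223, s(-14)) - 1*46974 = 26 - 1*46974 = 26 - 46974 = -46948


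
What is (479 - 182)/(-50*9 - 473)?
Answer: -297/923 ≈ -0.32178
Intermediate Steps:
(479 - 182)/(-50*9 - 473) = 297/(-450 - 473) = 297/(-923) = 297*(-1/923) = -297/923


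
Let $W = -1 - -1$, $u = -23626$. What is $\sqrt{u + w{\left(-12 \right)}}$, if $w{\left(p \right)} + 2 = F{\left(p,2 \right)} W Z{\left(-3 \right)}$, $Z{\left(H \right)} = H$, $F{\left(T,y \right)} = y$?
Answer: $2 i \sqrt{5907} \approx 153.71 i$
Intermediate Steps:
$W = 0$ ($W = -1 + 1 = 0$)
$w{\left(p \right)} = -2$ ($w{\left(p \right)} = -2 + 2 \cdot 0 \left(-3\right) = -2 + 0 \left(-3\right) = -2 + 0 = -2$)
$\sqrt{u + w{\left(-12 \right)}} = \sqrt{-23626 - 2} = \sqrt{-23628} = 2 i \sqrt{5907}$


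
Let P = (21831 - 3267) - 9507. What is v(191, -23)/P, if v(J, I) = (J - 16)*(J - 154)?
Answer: 6475/9057 ≈ 0.71492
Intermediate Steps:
v(J, I) = (-154 + J)*(-16 + J) (v(J, I) = (-16 + J)*(-154 + J) = (-154 + J)*(-16 + J))
P = 9057 (P = 18564 - 9507 = 9057)
v(191, -23)/P = (2464 + 191² - 170*191)/9057 = (2464 + 36481 - 32470)*(1/9057) = 6475*(1/9057) = 6475/9057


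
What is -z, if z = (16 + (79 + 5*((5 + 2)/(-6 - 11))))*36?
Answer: -56880/17 ≈ -3345.9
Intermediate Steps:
z = 56880/17 (z = (16 + (79 + 5*(7/(-17))))*36 = (16 + (79 + 5*(7*(-1/17))))*36 = (16 + (79 + 5*(-7/17)))*36 = (16 + (79 - 35/17))*36 = (16 + 1308/17)*36 = (1580/17)*36 = 56880/17 ≈ 3345.9)
-z = -1*56880/17 = -56880/17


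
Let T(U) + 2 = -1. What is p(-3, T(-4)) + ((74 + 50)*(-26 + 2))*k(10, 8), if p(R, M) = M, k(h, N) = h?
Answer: -29763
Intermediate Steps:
T(U) = -3 (T(U) = -2 - 1 = -3)
p(-3, T(-4)) + ((74 + 50)*(-26 + 2))*k(10, 8) = -3 + ((74 + 50)*(-26 + 2))*10 = -3 + (124*(-24))*10 = -3 - 2976*10 = -3 - 29760 = -29763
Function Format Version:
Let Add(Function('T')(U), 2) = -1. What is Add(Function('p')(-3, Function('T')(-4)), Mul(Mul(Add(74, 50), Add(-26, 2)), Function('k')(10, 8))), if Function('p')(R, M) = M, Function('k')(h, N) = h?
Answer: -29763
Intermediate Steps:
Function('T')(U) = -3 (Function('T')(U) = Add(-2, -1) = -3)
Add(Function('p')(-3, Function('T')(-4)), Mul(Mul(Add(74, 50), Add(-26, 2)), Function('k')(10, 8))) = Add(-3, Mul(Mul(Add(74, 50), Add(-26, 2)), 10)) = Add(-3, Mul(Mul(124, -24), 10)) = Add(-3, Mul(-2976, 10)) = Add(-3, -29760) = -29763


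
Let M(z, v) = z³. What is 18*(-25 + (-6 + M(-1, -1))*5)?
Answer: -1080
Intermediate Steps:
18*(-25 + (-6 + M(-1, -1))*5) = 18*(-25 + (-6 + (-1)³)*5) = 18*(-25 + (-6 - 1)*5) = 18*(-25 - 7*5) = 18*(-25 - 35) = 18*(-60) = -1080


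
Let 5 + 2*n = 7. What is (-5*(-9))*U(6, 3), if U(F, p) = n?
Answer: 45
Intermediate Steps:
n = 1 (n = -5/2 + (½)*7 = -5/2 + 7/2 = 1)
U(F, p) = 1
(-5*(-9))*U(6, 3) = -5*(-9)*1 = 45*1 = 45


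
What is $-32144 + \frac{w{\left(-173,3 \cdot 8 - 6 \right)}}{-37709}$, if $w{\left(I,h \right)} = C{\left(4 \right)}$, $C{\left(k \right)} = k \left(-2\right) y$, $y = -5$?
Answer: $- \frac{1212118136}{37709} \approx -32144.0$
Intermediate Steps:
$C{\left(k \right)} = 10 k$ ($C{\left(k \right)} = k \left(-2\right) \left(-5\right) = - 2 k \left(-5\right) = 10 k$)
$w{\left(I,h \right)} = 40$ ($w{\left(I,h \right)} = 10 \cdot 4 = 40$)
$-32144 + \frac{w{\left(-173,3 \cdot 8 - 6 \right)}}{-37709} = -32144 + \frac{40}{-37709} = -32144 + 40 \left(- \frac{1}{37709}\right) = -32144 - \frac{40}{37709} = - \frac{1212118136}{37709}$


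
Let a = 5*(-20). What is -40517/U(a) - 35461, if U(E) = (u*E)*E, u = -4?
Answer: -1418399483/40000 ≈ -35460.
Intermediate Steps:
a = -100
U(E) = -4*E² (U(E) = (-4*E)*E = -4*E²)
-40517/U(a) - 35461 = -40517/((-4*(-100)²)) - 35461 = -40517/((-4*10000)) - 35461 = -40517/(-40000) - 35461 = -40517*(-1/40000) - 35461 = 40517/40000 - 35461 = -1418399483/40000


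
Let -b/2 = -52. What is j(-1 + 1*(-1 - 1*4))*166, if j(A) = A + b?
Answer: 16268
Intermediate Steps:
b = 104 (b = -2*(-52) = 104)
j(A) = 104 + A (j(A) = A + 104 = 104 + A)
j(-1 + 1*(-1 - 1*4))*166 = (104 + (-1 + 1*(-1 - 1*4)))*166 = (104 + (-1 + 1*(-1 - 4)))*166 = (104 + (-1 + 1*(-5)))*166 = (104 + (-1 - 5))*166 = (104 - 6)*166 = 98*166 = 16268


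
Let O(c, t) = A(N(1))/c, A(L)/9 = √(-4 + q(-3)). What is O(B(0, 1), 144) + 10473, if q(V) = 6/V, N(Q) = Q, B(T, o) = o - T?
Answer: 10473 + 9*I*√6 ≈ 10473.0 + 22.045*I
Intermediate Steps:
A(L) = 9*I*√6 (A(L) = 9*√(-4 + 6/(-3)) = 9*√(-4 + 6*(-⅓)) = 9*√(-4 - 2) = 9*√(-6) = 9*(I*√6) = 9*I*√6)
O(c, t) = 9*I*√6/c (O(c, t) = (9*I*√6)/c = 9*I*√6/c)
O(B(0, 1), 144) + 10473 = 9*I*√6/(1 - 1*0) + 10473 = 9*I*√6/(1 + 0) + 10473 = 9*I*√6/1 + 10473 = 9*I*√6*1 + 10473 = 9*I*√6 + 10473 = 10473 + 9*I*√6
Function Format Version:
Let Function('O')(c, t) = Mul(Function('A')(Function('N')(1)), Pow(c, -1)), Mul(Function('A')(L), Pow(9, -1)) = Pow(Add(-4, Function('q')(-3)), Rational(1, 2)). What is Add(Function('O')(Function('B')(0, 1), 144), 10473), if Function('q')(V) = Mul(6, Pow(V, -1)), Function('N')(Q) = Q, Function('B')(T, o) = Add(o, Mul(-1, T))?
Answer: Add(10473, Mul(9, I, Pow(6, Rational(1, 2)))) ≈ Add(10473., Mul(22.045, I))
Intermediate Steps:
Function('A')(L) = Mul(9, I, Pow(6, Rational(1, 2))) (Function('A')(L) = Mul(9, Pow(Add(-4, Mul(6, Pow(-3, -1))), Rational(1, 2))) = Mul(9, Pow(Add(-4, Mul(6, Rational(-1, 3))), Rational(1, 2))) = Mul(9, Pow(Add(-4, -2), Rational(1, 2))) = Mul(9, Pow(-6, Rational(1, 2))) = Mul(9, Mul(I, Pow(6, Rational(1, 2)))) = Mul(9, I, Pow(6, Rational(1, 2))))
Function('O')(c, t) = Mul(9, I, Pow(6, Rational(1, 2)), Pow(c, -1)) (Function('O')(c, t) = Mul(Mul(9, I, Pow(6, Rational(1, 2))), Pow(c, -1)) = Mul(9, I, Pow(6, Rational(1, 2)), Pow(c, -1)))
Add(Function('O')(Function('B')(0, 1), 144), 10473) = Add(Mul(9, I, Pow(6, Rational(1, 2)), Pow(Add(1, Mul(-1, 0)), -1)), 10473) = Add(Mul(9, I, Pow(6, Rational(1, 2)), Pow(Add(1, 0), -1)), 10473) = Add(Mul(9, I, Pow(6, Rational(1, 2)), Pow(1, -1)), 10473) = Add(Mul(9, I, Pow(6, Rational(1, 2)), 1), 10473) = Add(Mul(9, I, Pow(6, Rational(1, 2))), 10473) = Add(10473, Mul(9, I, Pow(6, Rational(1, 2))))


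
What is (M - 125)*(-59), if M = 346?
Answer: -13039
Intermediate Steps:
(M - 125)*(-59) = (346 - 125)*(-59) = 221*(-59) = -13039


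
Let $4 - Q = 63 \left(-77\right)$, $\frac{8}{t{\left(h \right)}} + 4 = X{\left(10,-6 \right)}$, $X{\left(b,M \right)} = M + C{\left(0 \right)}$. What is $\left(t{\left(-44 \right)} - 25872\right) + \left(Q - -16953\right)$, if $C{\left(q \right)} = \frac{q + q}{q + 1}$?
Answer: $- \frac{20324}{5} \approx -4064.8$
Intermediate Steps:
$C{\left(q \right)} = \frac{2 q}{1 + q}$
$X{\left(b,M \right)} = M$ ($X{\left(b,M \right)} = M + 2 \cdot 0 \frac{1}{1 + 0} = M + 2 \cdot 0 \cdot 1^{-1} = M + 2 \cdot 0 \cdot 1 = M + 0 = M$)
$t{\left(h \right)} = - \frac{4}{5}$ ($t{\left(h \right)} = \frac{8}{-4 - 6} = \frac{8}{-10} = 8 \left(- \frac{1}{10}\right) = - \frac{4}{5}$)
$Q = 4855$ ($Q = 4 - 63 \left(-77\right) = 4 - -4851 = 4 + 4851 = 4855$)
$\left(t{\left(-44 \right)} - 25872\right) + \left(Q - -16953\right) = \left(- \frac{4}{5} - 25872\right) + \left(4855 - -16953\right) = - \frac{129364}{5} + \left(4855 + 16953\right) = - \frac{129364}{5} + 21808 = - \frac{20324}{5}$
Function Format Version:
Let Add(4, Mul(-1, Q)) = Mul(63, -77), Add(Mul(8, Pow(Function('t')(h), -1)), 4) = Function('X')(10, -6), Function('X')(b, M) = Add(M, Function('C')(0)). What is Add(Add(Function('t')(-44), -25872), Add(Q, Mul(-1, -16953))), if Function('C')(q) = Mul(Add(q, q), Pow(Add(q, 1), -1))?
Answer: Rational(-20324, 5) ≈ -4064.8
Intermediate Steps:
Function('C')(q) = Mul(2, q, Pow(Add(1, q), -1)) (Function('C')(q) = Mul(Mul(2, q), Pow(Add(1, q), -1)) = Mul(2, q, Pow(Add(1, q), -1)))
Function('X')(b, M) = M (Function('X')(b, M) = Add(M, Mul(2, 0, Pow(Add(1, 0), -1))) = Add(M, Mul(2, 0, Pow(1, -1))) = Add(M, Mul(2, 0, 1)) = Add(M, 0) = M)
Function('t')(h) = Rational(-4, 5) (Function('t')(h) = Mul(8, Pow(Add(-4, -6), -1)) = Mul(8, Pow(-10, -1)) = Mul(8, Rational(-1, 10)) = Rational(-4, 5))
Q = 4855 (Q = Add(4, Mul(-1, Mul(63, -77))) = Add(4, Mul(-1, -4851)) = Add(4, 4851) = 4855)
Add(Add(Function('t')(-44), -25872), Add(Q, Mul(-1, -16953))) = Add(Add(Rational(-4, 5), -25872), Add(4855, Mul(-1, -16953))) = Add(Rational(-129364, 5), Add(4855, 16953)) = Add(Rational(-129364, 5), 21808) = Rational(-20324, 5)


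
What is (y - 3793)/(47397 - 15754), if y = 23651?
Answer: 19858/31643 ≈ 0.62756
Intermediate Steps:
(y - 3793)/(47397 - 15754) = (23651 - 3793)/(47397 - 15754) = 19858/31643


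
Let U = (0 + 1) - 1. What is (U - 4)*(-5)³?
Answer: 500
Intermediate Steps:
U = 0 (U = 1 - 1 = 0)
(U - 4)*(-5)³ = (0 - 4)*(-5)³ = -4*(-125) = 500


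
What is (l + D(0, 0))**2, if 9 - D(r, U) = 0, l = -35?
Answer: 676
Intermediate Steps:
D(r, U) = 9 (D(r, U) = 9 - 1*0 = 9 + 0 = 9)
(l + D(0, 0))**2 = (-35 + 9)**2 = (-26)**2 = 676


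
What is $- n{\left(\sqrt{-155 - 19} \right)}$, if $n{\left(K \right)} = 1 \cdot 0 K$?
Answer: $0$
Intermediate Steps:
$n{\left(K \right)} = 0$ ($n{\left(K \right)} = 0 K = 0$)
$- n{\left(\sqrt{-155 - 19} \right)} = \left(-1\right) 0 = 0$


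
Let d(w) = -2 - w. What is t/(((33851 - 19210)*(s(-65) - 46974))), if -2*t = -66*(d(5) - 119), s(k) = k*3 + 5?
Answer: 189/31387642 ≈ 6.0215e-6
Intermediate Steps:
s(k) = 5 + 3*k (s(k) = 3*k + 5 = 5 + 3*k)
t = -4158 (t = -(-33)*((-2 - 1*5) - 119) = -(-33)*((-2 - 5) - 119) = -(-33)*(-7 - 119) = -(-33)*(-126) = -½*8316 = -4158)
t/(((33851 - 19210)*(s(-65) - 46974))) = -4158*1/((33851 - 19210)*((5 + 3*(-65)) - 46974)) = -4158*1/(14641*((5 - 195) - 46974)) = -4158*1/(14641*(-190 - 46974)) = -4158/(14641*(-47164)) = -4158/(-690528124) = -4158*(-1/690528124) = 189/31387642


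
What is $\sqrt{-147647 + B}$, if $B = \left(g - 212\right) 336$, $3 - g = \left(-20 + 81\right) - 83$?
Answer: $i \sqrt{210479} \approx 458.78 i$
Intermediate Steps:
$g = 25$ ($g = 3 - \left(\left(-20 + 81\right) - 83\right) = 3 - \left(61 - 83\right) = 3 - -22 = 3 + 22 = 25$)
$B = -62832$ ($B = \left(25 - 212\right) 336 = \left(-187\right) 336 = -62832$)
$\sqrt{-147647 + B} = \sqrt{-147647 - 62832} = \sqrt{-210479} = i \sqrt{210479}$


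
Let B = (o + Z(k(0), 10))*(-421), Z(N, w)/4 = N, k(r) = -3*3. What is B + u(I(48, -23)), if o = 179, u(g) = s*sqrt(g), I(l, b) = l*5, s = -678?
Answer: -60203 - 2712*sqrt(15) ≈ -70707.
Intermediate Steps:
k(r) = -9
Z(N, w) = 4*N
I(l, b) = 5*l
u(g) = -678*sqrt(g)
B = -60203 (B = (179 + 4*(-9))*(-421) = (179 - 36)*(-421) = 143*(-421) = -60203)
B + u(I(48, -23)) = -60203 - 678*4*sqrt(15) = -60203 - 2712*sqrt(15)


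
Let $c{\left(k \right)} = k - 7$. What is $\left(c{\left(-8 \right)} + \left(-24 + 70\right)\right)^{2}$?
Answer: $961$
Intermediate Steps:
$c{\left(k \right)} = -7 + k$ ($c{\left(k \right)} = k - 7 = -7 + k$)
$\left(c{\left(-8 \right)} + \left(-24 + 70\right)\right)^{2} = \left(\left(-7 - 8\right) + \left(-24 + 70\right)\right)^{2} = \left(-15 + 46\right)^{2} = 31^{2} = 961$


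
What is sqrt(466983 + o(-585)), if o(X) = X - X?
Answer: 3*sqrt(51887) ≈ 683.36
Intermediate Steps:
o(X) = 0
sqrt(466983 + o(-585)) = sqrt(466983 + 0) = sqrt(466983) = 3*sqrt(51887)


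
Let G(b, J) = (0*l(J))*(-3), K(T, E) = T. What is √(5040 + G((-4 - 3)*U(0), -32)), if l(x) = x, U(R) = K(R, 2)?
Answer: 12*√35 ≈ 70.993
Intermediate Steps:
U(R) = R
G(b, J) = 0 (G(b, J) = (0*J)*(-3) = 0*(-3) = 0)
√(5040 + G((-4 - 3)*U(0), -32)) = √(5040 + 0) = √5040 = 12*√35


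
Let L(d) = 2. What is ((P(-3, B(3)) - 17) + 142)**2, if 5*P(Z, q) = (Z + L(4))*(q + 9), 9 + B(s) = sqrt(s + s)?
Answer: (625 - sqrt(6))**2/25 ≈ 15503.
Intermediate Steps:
B(s) = -9 + sqrt(2)*sqrt(s) (B(s) = -9 + sqrt(s + s) = -9 + sqrt(2*s) = -9 + sqrt(2)*sqrt(s))
P(Z, q) = (2 + Z)*(9 + q)/5 (P(Z, q) = ((Z + 2)*(q + 9))/5 = ((2 + Z)*(9 + q))/5 = (2 + Z)*(9 + q)/5)
((P(-3, B(3)) - 17) + 142)**2 = (((18/5 + 2*(-9 + sqrt(2)*sqrt(3))/5 + (9/5)*(-3) + (1/5)*(-3)*(-9 + sqrt(2)*sqrt(3))) - 17) + 142)**2 = (((18/5 + 2*(-9 + sqrt(6))/5 - 27/5 + (1/5)*(-3)*(-9 + sqrt(6))) - 17) + 142)**2 = (((18/5 + (-18/5 + 2*sqrt(6)/5) - 27/5 + (27/5 - 3*sqrt(6)/5)) - 17) + 142)**2 = ((-sqrt(6)/5 - 17) + 142)**2 = ((-17 - sqrt(6)/5) + 142)**2 = (125 - sqrt(6)/5)**2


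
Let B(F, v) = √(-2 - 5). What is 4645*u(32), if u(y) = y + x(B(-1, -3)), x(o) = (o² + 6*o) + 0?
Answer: 116125 + 27870*I*√7 ≈ 1.1613e+5 + 73737.0*I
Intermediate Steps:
B(F, v) = I*√7 (B(F, v) = √(-7) = I*√7)
x(o) = o² + 6*o
u(y) = y + I*√7*(6 + I*√7) (u(y) = y + (I*√7)*(6 + I*√7) = y + I*√7*(6 + I*√7))
4645*u(32) = 4645*(-7 + 32 + 6*I*√7) = 4645*(25 + 6*I*√7) = 116125 + 27870*I*√7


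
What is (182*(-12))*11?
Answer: -24024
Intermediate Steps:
(182*(-12))*11 = -2184*11 = -24024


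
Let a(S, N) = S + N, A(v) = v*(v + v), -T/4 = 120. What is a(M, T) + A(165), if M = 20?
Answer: 53990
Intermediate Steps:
T = -480 (T = -4*120 = -480)
A(v) = 2*v² (A(v) = v*(2*v) = 2*v²)
a(S, N) = N + S
a(M, T) + A(165) = (-480 + 20) + 2*165² = -460 + 2*27225 = -460 + 54450 = 53990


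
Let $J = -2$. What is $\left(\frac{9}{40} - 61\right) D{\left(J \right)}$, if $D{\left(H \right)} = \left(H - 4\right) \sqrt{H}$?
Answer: $\frac{7293 i \sqrt{2}}{20} \approx 515.69 i$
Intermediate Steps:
$D{\left(H \right)} = \sqrt{H} \left(-4 + H\right)$ ($D{\left(H \right)} = \left(H - 4\right) \sqrt{H} = \left(-4 + H\right) \sqrt{H} = \sqrt{H} \left(-4 + H\right)$)
$\left(\frac{9}{40} - 61\right) D{\left(J \right)} = \left(\frac{9}{40} - 61\right) \sqrt{-2} \left(-4 - 2\right) = \left(9 \cdot \frac{1}{40} - 61\right) i \sqrt{2} \left(-6\right) = \left(\frac{9}{40} - 61\right) \left(- 6 i \sqrt{2}\right) = - \frac{2431 \left(- 6 i \sqrt{2}\right)}{40} = \frac{7293 i \sqrt{2}}{20}$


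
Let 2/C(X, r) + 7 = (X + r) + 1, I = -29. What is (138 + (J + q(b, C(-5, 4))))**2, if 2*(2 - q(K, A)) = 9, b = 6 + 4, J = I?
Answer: 45369/4 ≈ 11342.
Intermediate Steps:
C(X, r) = 2/(-6 + X + r) (C(X, r) = 2/(-7 + ((X + r) + 1)) = 2/(-7 + (1 + X + r)) = 2/(-6 + X + r))
J = -29
b = 10
q(K, A) = -5/2 (q(K, A) = 2 - 1/2*9 = 2 - 9/2 = -5/2)
(138 + (J + q(b, C(-5, 4))))**2 = (138 + (-29 - 5/2))**2 = (138 - 63/2)**2 = (213/2)**2 = 45369/4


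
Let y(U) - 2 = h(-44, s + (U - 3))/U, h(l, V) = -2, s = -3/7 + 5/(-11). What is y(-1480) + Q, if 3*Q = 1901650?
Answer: 1407225443/2220 ≈ 6.3389e+5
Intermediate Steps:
Q = 1901650/3 (Q = (⅓)*1901650 = 1901650/3 ≈ 6.3388e+5)
s = -68/77 (s = -3*⅐ + 5*(-1/11) = -3/7 - 5/11 = -68/77 ≈ -0.88312)
y(U) = 2 - 2/U
y(-1480) + Q = (2 - 2/(-1480)) + 1901650/3 = (2 - 2*(-1/1480)) + 1901650/3 = (2 + 1/740) + 1901650/3 = 1481/740 + 1901650/3 = 1407225443/2220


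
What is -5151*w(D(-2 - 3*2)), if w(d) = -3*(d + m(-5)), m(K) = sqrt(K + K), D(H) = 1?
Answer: 15453 + 15453*I*sqrt(10) ≈ 15453.0 + 48867.0*I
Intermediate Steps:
m(K) = sqrt(2)*sqrt(K) (m(K) = sqrt(2*K) = sqrt(2)*sqrt(K))
w(d) = -3*d - 3*I*sqrt(10) (w(d) = -3*(d + sqrt(2)*sqrt(-5)) = -3*(d + sqrt(2)*(I*sqrt(5))) = -3*(d + I*sqrt(10)) = -3*d - 3*I*sqrt(10))
-5151*w(D(-2 - 3*2)) = -5151*(-3*1 - 3*I*sqrt(10)) = -5151*(-3 - 3*I*sqrt(10)) = 15453 + 15453*I*sqrt(10)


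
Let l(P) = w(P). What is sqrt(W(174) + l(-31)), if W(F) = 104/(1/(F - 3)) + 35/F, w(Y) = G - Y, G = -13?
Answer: sqrt(538979442)/174 ≈ 133.42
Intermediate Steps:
w(Y) = -13 - Y
l(P) = -13 - P
W(F) = -312 + 35/F + 104*F (W(F) = 104/(1/(-3 + F)) + 35/F = 104*(-3 + F) + 35/F = (-312 + 104*F) + 35/F = -312 + 35/F + 104*F)
sqrt(W(174) + l(-31)) = sqrt((-312 + 35/174 + 104*174) + (-13 - 1*(-31))) = sqrt((-312 + 35*(1/174) + 18096) + (-13 + 31)) = sqrt((-312 + 35/174 + 18096) + 18) = sqrt(3094451/174 + 18) = sqrt(3097583/174) = sqrt(538979442)/174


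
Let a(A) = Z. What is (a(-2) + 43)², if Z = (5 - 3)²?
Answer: 2209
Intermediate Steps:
Z = 4 (Z = 2² = 4)
a(A) = 4
(a(-2) + 43)² = (4 + 43)² = 47² = 2209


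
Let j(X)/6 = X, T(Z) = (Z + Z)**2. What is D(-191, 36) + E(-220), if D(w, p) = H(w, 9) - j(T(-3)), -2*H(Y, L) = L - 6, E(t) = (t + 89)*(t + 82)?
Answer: 35721/2 ≈ 17861.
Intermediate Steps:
T(Z) = 4*Z**2 (T(Z) = (2*Z)**2 = 4*Z**2)
E(t) = (82 + t)*(89 + t) (E(t) = (89 + t)*(82 + t) = (82 + t)*(89 + t))
j(X) = 6*X
H(Y, L) = 3 - L/2 (H(Y, L) = -(L - 6)/2 = -(-6 + L)/2 = 3 - L/2)
D(w, p) = -435/2 (D(w, p) = (3 - 1/2*9) - 6*4*(-3)**2 = (3 - 9/2) - 6*4*9 = -3/2 - 6*36 = -3/2 - 1*216 = -3/2 - 216 = -435/2)
D(-191, 36) + E(-220) = -435/2 + (7298 + (-220)**2 + 171*(-220)) = -435/2 + (7298 + 48400 - 37620) = -435/2 + 18078 = 35721/2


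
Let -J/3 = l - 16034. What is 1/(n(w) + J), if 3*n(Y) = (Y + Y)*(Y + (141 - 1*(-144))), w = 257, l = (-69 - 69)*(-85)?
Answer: 3/317324 ≈ 9.4541e-6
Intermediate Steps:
l = 11730 (l = -138*(-85) = 11730)
n(Y) = 2*Y*(285 + Y)/3 (n(Y) = ((Y + Y)*(Y + (141 - 1*(-144))))/3 = ((2*Y)*(Y + (141 + 144)))/3 = ((2*Y)*(Y + 285))/3 = ((2*Y)*(285 + Y))/3 = (2*Y*(285 + Y))/3 = 2*Y*(285 + Y)/3)
J = 12912 (J = -3*(11730 - 16034) = -3*(-4304) = 12912)
1/(n(w) + J) = 1/((⅔)*257*(285 + 257) + 12912) = 1/((⅔)*257*542 + 12912) = 1/(278588/3 + 12912) = 1/(317324/3) = 3/317324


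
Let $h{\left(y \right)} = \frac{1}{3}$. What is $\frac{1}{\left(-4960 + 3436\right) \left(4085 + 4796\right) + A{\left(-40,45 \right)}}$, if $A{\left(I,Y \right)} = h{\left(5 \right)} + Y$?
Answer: $- \frac{3}{40603796} \approx -7.3885 \cdot 10^{-8}$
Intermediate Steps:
$h{\left(y \right)} = \frac{1}{3}$
$A{\left(I,Y \right)} = \frac{1}{3} + Y$
$\frac{1}{\left(-4960 + 3436\right) \left(4085 + 4796\right) + A{\left(-40,45 \right)}} = \frac{1}{\left(-4960 + 3436\right) \left(4085 + 4796\right) + \left(\frac{1}{3} + 45\right)} = \frac{1}{\left(-1524\right) 8881 + \frac{136}{3}} = \frac{1}{-13534644 + \frac{136}{3}} = \frac{1}{- \frac{40603796}{3}} = - \frac{3}{40603796}$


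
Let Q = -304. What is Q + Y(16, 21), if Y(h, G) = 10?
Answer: -294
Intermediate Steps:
Q + Y(16, 21) = -304 + 10 = -294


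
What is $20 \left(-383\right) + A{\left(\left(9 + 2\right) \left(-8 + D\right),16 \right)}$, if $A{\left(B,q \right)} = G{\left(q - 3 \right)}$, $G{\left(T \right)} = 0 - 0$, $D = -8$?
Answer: $-7660$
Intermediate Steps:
$G{\left(T \right)} = 0$ ($G{\left(T \right)} = 0 + 0 = 0$)
$A{\left(B,q \right)} = 0$
$20 \left(-383\right) + A{\left(\left(9 + 2\right) \left(-8 + D\right),16 \right)} = 20 \left(-383\right) + 0 = -7660 + 0 = -7660$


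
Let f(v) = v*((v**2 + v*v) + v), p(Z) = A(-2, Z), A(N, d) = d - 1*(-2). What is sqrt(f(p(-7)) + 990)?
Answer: 3*sqrt(85) ≈ 27.659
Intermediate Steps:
A(N, d) = 2 + d (A(N, d) = d + 2 = 2 + d)
p(Z) = 2 + Z
f(v) = v*(v + 2*v**2) (f(v) = v*((v**2 + v**2) + v) = v*(2*v**2 + v) = v*(v + 2*v**2))
sqrt(f(p(-7)) + 990) = sqrt((2 - 7)**2*(1 + 2*(2 - 7)) + 990) = sqrt((-5)**2*(1 + 2*(-5)) + 990) = sqrt(25*(1 - 10) + 990) = sqrt(25*(-9) + 990) = sqrt(-225 + 990) = sqrt(765) = 3*sqrt(85)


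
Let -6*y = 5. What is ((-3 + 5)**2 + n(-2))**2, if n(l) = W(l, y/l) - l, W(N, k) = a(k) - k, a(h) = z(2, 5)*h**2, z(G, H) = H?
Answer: 863041/20736 ≈ 41.620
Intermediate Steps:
y = -5/6 (y = -1/6*5 = -5/6 ≈ -0.83333)
a(h) = 5*h**2
W(N, k) = -k + 5*k**2 (W(N, k) = 5*k**2 - k = -k + 5*k**2)
n(l) = -l - 5*(-1 - 25/(6*l))/(6*l) (n(l) = (-5/(6*l))*(-1 + 5*(-5/(6*l))) - l = (-5/(6*l))*(-1 - 25/(6*l)) - l = -5*(-1 - 25/(6*l))/(6*l) - l = -l - 5*(-1 - 25/(6*l))/(6*l))
((-3 + 5)**2 + n(-2))**2 = ((-3 + 5)**2 + (-1*(-2) + (5/6)/(-2) + (125/36)/(-2)**2))**2 = (2**2 + (2 + (5/6)*(-1/2) + (125/36)*(1/4)))**2 = (4 + (2 - 5/12 + 125/144))**2 = (4 + 353/144)**2 = (929/144)**2 = 863041/20736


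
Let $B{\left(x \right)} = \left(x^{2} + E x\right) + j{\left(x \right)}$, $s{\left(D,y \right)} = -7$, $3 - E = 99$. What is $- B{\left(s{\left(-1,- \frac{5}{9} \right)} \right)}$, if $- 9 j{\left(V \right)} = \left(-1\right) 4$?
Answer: $- \frac{6493}{9} \approx -721.44$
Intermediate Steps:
$E = -96$ ($E = 3 - 99 = -96$)
$j{\left(V \right)} = \frac{4}{9}$ ($j{\left(V \right)} = - \frac{\left(-1\right) 4}{9} = \left(- \frac{1}{9}\right) \left(-4\right) = \frac{4}{9}$)
$B{\left(x \right)} = \frac{4}{9} + x^{2} - 96 x$ ($B{\left(x \right)} = \left(x^{2} - 96 x\right) + \frac{4}{9} = \frac{4}{9} + x^{2} - 96 x$)
$- B{\left(s{\left(-1,- \frac{5}{9} \right)} \right)} = - (\frac{4}{9} + \left(-7\right)^{2} - -672) = - (\frac{4}{9} + 49 + 672) = \left(-1\right) \frac{6493}{9} = - \frac{6493}{9}$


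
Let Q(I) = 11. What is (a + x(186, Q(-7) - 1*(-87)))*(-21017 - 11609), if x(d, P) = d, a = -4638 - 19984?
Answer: 797248936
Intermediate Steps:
a = -24622
(a + x(186, Q(-7) - 1*(-87)))*(-21017 - 11609) = (-24622 + 186)*(-21017 - 11609) = -24436*(-32626) = 797248936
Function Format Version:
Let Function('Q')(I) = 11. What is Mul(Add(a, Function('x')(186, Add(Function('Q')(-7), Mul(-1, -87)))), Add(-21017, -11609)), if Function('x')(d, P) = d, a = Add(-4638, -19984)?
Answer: 797248936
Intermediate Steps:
a = -24622
Mul(Add(a, Function('x')(186, Add(Function('Q')(-7), Mul(-1, -87)))), Add(-21017, -11609)) = Mul(Add(-24622, 186), Add(-21017, -11609)) = Mul(-24436, -32626) = 797248936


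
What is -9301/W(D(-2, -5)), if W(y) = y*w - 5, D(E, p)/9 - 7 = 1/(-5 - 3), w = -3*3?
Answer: 74408/4495 ≈ 16.553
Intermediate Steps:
w = -9
D(E, p) = 495/8 (D(E, p) = 63 + 9/(-5 - 3) = 63 + 9/(-8) = 63 + 9*(-⅛) = 63 - 9/8 = 495/8)
W(y) = -5 - 9*y (W(y) = y*(-9) - 5 = -9*y - 5 = -5 - 9*y)
-9301/W(D(-2, -5)) = -9301/(-5 - 9*495/8) = -9301/(-5 - 4455/8) = -9301/(-4495/8) = -9301*(-8/4495) = 74408/4495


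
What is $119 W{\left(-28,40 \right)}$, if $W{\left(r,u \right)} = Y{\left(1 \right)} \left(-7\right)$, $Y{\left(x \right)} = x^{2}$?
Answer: $-833$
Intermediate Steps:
$W{\left(r,u \right)} = -7$ ($W{\left(r,u \right)} = 1^{2} \left(-7\right) = 1 \left(-7\right) = -7$)
$119 W{\left(-28,40 \right)} = 119 \left(-7\right) = -833$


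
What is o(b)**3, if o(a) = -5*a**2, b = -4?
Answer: -512000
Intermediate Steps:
o(b)**3 = (-5*(-4)**2)**3 = (-5*16)**3 = (-80)**3 = -512000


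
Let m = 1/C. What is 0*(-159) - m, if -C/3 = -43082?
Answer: -1/129246 ≈ -7.7372e-6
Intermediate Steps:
C = 129246 (C = -3*(-43082) = 129246)
m = 1/129246 ≈ 7.7372e-6
0*(-159) - m = 0*(-159) - 1*1/129246 = 0 - 1/129246 = -1/129246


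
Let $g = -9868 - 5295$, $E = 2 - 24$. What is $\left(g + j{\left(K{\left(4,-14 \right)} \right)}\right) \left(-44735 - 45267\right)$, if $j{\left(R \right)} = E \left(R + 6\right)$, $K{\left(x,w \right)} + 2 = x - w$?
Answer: $1408261294$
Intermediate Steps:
$K{\left(x,w \right)} = -2 + x - w$ ($K{\left(x,w \right)} = -2 - \left(w - x\right) = -2 + x - w$)
$E = -22$ ($E = 2 - 24 = -22$)
$j{\left(R \right)} = -132 - 22 R$ ($j{\left(R \right)} = - 22 \left(R + 6\right) = - 22 \left(6 + R\right) = -132 - 22 R$)
$g = -15163$ ($g = -9868 - 5295 = -15163$)
$\left(g + j{\left(K{\left(4,-14 \right)} \right)}\right) \left(-44735 - 45267\right) = \left(-15163 - \left(132 + 22 \left(-2 + 4 - -14\right)\right)\right) \left(-44735 - 45267\right) = \left(-15163 - \left(132 + 22 \left(-2 + 4 + 14\right)\right)\right) \left(-90002\right) = \left(-15163 - 484\right) \left(-90002\right) = \left(-15647\right) \left(-90002\right) = 1408261294$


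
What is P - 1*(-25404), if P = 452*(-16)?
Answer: 18172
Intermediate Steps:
P = -7232
P - 1*(-25404) = -7232 - 1*(-25404) = -7232 + 25404 = 18172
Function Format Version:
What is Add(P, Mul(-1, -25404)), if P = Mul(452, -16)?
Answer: 18172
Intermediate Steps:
P = -7232
Add(P, Mul(-1, -25404)) = Add(-7232, Mul(-1, -25404)) = Add(-7232, 25404) = 18172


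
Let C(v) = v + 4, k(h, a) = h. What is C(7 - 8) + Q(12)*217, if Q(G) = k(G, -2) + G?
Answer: 5211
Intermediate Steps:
Q(G) = 2*G (Q(G) = G + G = 2*G)
C(v) = 4 + v
C(7 - 8) + Q(12)*217 = (4 + (7 - 8)) + (2*12)*217 = (4 - 1) + 24*217 = 3 + 5208 = 5211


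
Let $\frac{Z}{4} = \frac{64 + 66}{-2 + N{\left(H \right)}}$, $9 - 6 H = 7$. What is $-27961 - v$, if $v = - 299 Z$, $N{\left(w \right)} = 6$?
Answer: $10909$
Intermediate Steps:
$H = \frac{1}{3}$ ($H = \frac{3}{2} - \frac{7}{6} = \frac{1}{3} \approx 0.33333$)
$Z = 130$ ($Z = 4 \frac{64 + 66}{-2 + 6} = 4 \cdot \frac{130}{4} = 4 \cdot 130 \cdot \frac{1}{4} = 4 \cdot \frac{65}{2} = 130$)
$v = -38870$ ($v = \left(-299\right) 130 = -38870$)
$-27961 - v = -27961 - -38870 = -27961 + 38870 = 10909$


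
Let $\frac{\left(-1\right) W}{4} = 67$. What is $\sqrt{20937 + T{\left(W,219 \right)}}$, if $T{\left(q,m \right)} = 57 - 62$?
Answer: $2 \sqrt{5233} \approx 144.68$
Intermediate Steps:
$W = -268$ ($W = \left(-4\right) 67 = -268$)
$T{\left(q,m \right)} = -5$
$\sqrt{20937 + T{\left(W,219 \right)}} = \sqrt{20937 - 5} = \sqrt{20932} = 2 \sqrt{5233}$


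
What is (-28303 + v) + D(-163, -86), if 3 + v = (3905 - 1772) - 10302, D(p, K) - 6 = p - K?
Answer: -36546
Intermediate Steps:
D(p, K) = 6 + p - K (D(p, K) = 6 + (p - K) = 6 + p - K)
v = -8172 (v = -3 + ((3905 - 1772) - 10302) = -3 + (2133 - 10302) = -3 - 8169 = -8172)
(-28303 + v) + D(-163, -86) = (-28303 - 8172) + (6 - 163 - 1*(-86)) = -36475 + (6 - 163 + 86) = -36475 - 71 = -36546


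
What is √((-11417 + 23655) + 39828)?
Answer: √52066 ≈ 228.18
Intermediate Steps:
√((-11417 + 23655) + 39828) = √(12238 + 39828) = √52066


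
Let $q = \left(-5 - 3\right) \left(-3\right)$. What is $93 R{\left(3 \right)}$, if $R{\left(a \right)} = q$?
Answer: $2232$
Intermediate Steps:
$q = 24$ ($q = \left(-8\right) \left(-3\right) = 24$)
$R{\left(a \right)} = 24$
$93 R{\left(3 \right)} = 93 \cdot 24 = 2232$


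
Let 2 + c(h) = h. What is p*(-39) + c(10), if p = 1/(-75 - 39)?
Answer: 317/38 ≈ 8.3421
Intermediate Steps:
p = -1/114 (p = 1/(-114) = -1/114 ≈ -0.0087719)
c(h) = -2 + h
p*(-39) + c(10) = -1/114*(-39) + (-2 + 10) = 13/38 + 8 = 317/38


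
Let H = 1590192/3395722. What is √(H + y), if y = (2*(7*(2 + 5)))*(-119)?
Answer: I*√33617070333703846/1697861 ≈ 107.99*I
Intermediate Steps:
H = 795096/1697861 (H = 1590192*(1/3395722) = 795096/1697861 ≈ 0.46829)
y = -11662 (y = (2*(7*7))*(-119) = (2*49)*(-119) = 98*(-119) = -11662)
√(H + y) = √(795096/1697861 - 11662) = √(-19799659886/1697861) = I*√33617070333703846/1697861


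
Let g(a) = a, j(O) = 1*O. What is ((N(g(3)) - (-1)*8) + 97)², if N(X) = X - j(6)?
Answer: 10404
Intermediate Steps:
j(O) = O
N(X) = -6 + X (N(X) = X - 1*6 = X - 6 = -6 + X)
((N(g(3)) - (-1)*8) + 97)² = (((-6 + 3) - (-1)*8) + 97)² = ((-3 - 1*(-8)) + 97)² = ((-3 + 8) + 97)² = (5 + 97)² = 102² = 10404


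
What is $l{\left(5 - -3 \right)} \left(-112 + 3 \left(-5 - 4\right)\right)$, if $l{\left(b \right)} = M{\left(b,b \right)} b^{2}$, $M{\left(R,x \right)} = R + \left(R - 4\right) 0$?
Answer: $-71168$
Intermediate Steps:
$M{\left(R,x \right)} = R$ ($M{\left(R,x \right)} = R + \left(R - 4\right) 0 = R + \left(-4 + R\right) 0 = R + 0 = R$)
$l{\left(b \right)} = b^{3}$ ($l{\left(b \right)} = b b^{2} = b^{3}$)
$l{\left(5 - -3 \right)} \left(-112 + 3 \left(-5 - 4\right)\right) = \left(5 - -3\right)^{3} \left(-112 + 3 \left(-5 - 4\right)\right) = \left(5 + 3\right)^{3} \left(-112 + 3 \left(-9\right)\right) = 8^{3} \left(-112 - 27\right) = 512 \left(-139\right) = -71168$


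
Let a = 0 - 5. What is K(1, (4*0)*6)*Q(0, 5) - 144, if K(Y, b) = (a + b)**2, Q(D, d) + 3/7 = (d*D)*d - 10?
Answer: -2833/7 ≈ -404.71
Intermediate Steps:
a = -5
Q(D, d) = -73/7 + D*d**2 (Q(D, d) = -3/7 + ((d*D)*d - 10) = -3/7 + ((D*d)*d - 10) = -3/7 + (D*d**2 - 10) = -3/7 + (-10 + D*d**2) = -73/7 + D*d**2)
K(Y, b) = (-5 + b)**2
K(1, (4*0)*6)*Q(0, 5) - 144 = (-5 + (4*0)*6)**2*(-73/7 + 0*5**2) - 144 = (-5 + 0*6)**2*(-73/7 + 0*25) - 144 = (-5 + 0)**2*(-73/7 + 0) - 144 = (-5)**2*(-73/7) - 144 = 25*(-73/7) - 144 = -1825/7 - 144 = -2833/7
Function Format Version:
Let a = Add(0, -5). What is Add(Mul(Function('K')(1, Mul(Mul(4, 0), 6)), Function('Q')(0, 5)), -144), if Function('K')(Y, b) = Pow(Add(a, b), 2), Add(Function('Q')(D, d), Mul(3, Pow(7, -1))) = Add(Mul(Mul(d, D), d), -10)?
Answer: Rational(-2833, 7) ≈ -404.71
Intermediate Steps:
a = -5
Function('Q')(D, d) = Add(Rational(-73, 7), Mul(D, Pow(d, 2))) (Function('Q')(D, d) = Add(Rational(-3, 7), Add(Mul(Mul(d, D), d), -10)) = Add(Rational(-3, 7), Add(Mul(Mul(D, d), d), -10)) = Add(Rational(-3, 7), Add(Mul(D, Pow(d, 2)), -10)) = Add(Rational(-3, 7), Add(-10, Mul(D, Pow(d, 2)))) = Add(Rational(-73, 7), Mul(D, Pow(d, 2))))
Function('K')(Y, b) = Pow(Add(-5, b), 2)
Add(Mul(Function('K')(1, Mul(Mul(4, 0), 6)), Function('Q')(0, 5)), -144) = Add(Mul(Pow(Add(-5, Mul(Mul(4, 0), 6)), 2), Add(Rational(-73, 7), Mul(0, Pow(5, 2)))), -144) = Add(Mul(Pow(Add(-5, Mul(0, 6)), 2), Add(Rational(-73, 7), Mul(0, 25))), -144) = Add(Mul(Pow(Add(-5, 0), 2), Add(Rational(-73, 7), 0)), -144) = Add(Mul(Pow(-5, 2), Rational(-73, 7)), -144) = Add(Mul(25, Rational(-73, 7)), -144) = Add(Rational(-1825, 7), -144) = Rational(-2833, 7)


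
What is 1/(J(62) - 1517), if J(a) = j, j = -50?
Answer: -1/1567 ≈ -0.00063816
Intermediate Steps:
J(a) = -50
1/(J(62) - 1517) = 1/(-50 - 1517) = 1/(-1567) = -1/1567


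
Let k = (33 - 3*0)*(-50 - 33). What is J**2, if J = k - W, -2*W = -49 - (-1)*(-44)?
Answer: 31036041/4 ≈ 7.7590e+6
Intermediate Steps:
k = -2739 (k = (33 + 0)*(-83) = 33*(-83) = -2739)
W = 93/2 (W = -(-49 - (-1)*(-44))/2 = -(-49 - 1*44)/2 = -(-49 - 44)/2 = -1/2*(-93) = 93/2 ≈ 46.500)
J = -5571/2 (J = -2739 - 1*93/2 = -2739 - 93/2 = -5571/2 ≈ -2785.5)
J**2 = (-5571/2)**2 = 31036041/4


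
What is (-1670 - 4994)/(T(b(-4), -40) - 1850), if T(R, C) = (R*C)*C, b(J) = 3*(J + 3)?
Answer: 476/475 ≈ 1.0021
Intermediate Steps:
b(J) = 9 + 3*J (b(J) = 3*(3 + J) = 9 + 3*J)
T(R, C) = R*C² (T(R, C) = (C*R)*C = R*C²)
(-1670 - 4994)/(T(b(-4), -40) - 1850) = (-1670 - 4994)/((9 + 3*(-4))*(-40)² - 1850) = -6664/((9 - 12)*1600 - 1850) = -6664/(-3*1600 - 1850) = -6664/(-4800 - 1850) = -6664/(-6650) = -6664*(-1/6650) = 476/475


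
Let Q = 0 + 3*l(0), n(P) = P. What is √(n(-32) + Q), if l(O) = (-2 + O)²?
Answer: 2*I*√5 ≈ 4.4721*I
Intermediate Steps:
Q = 12 (Q = 0 + 3*(-2 + 0)² = 0 + 3*(-2)² = 0 + 3*4 = 0 + 12 = 12)
√(n(-32) + Q) = √(-32 + 12) = √(-20) = 2*I*√5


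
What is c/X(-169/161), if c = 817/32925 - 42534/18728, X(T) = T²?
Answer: -17951992580627/8805633341700 ≈ -2.0387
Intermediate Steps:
c = -692565587/308309700 (c = 817*(1/32925) - 42534*1/18728 = 817/32925 - 21267/9364 = -692565587/308309700 ≈ -2.2463)
c/X(-169/161) = -692565587/(308309700*((-169/161)²)) = -692565587/(308309700*28561/25921) = -692565587/308309700*25921/28561 = -17951992580627/8805633341700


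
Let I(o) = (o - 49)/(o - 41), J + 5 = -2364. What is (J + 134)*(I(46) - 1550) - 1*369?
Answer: 3465222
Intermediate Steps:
J = -2369 (J = -5 - 2364 = -2369)
I(o) = (-49 + o)/(-41 + o)
(J + 134)*(I(46) - 1550) - 1*369 = (-2369 + 134)*((-49 + 46)/(-41 + 46) - 1550) - 1*369 = -2235*(-3/5 - 1550) - 369 = -2235*((⅕)*(-3) - 1550) - 369 = -2235*(-⅗ - 1550) - 369 = -2235*(-7753/5) - 369 = 3465591 - 369 = 3465222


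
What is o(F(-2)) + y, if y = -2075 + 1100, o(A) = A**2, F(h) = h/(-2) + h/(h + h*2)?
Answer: -8759/9 ≈ -973.22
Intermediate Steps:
F(h) = 1/3 - h/2 (F(h) = h*(-1/2) + h/(h + 2*h) = -h/2 + h/((3*h)) = -h/2 + h*(1/(3*h)) = -h/2 + 1/3 = 1/3 - h/2)
y = -975
o(F(-2)) + y = (1/3 - 1/2*(-2))**2 - 975 = (1/3 + 1)**2 - 975 = (4/3)**2 - 975 = 16/9 - 975 = -8759/9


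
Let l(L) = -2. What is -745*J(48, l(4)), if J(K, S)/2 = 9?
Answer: -13410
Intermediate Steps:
J(K, S) = 18 (J(K, S) = 2*9 = 18)
-745*J(48, l(4)) = -745*18 = -13410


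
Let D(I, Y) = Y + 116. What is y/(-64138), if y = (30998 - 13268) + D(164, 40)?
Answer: -8943/32069 ≈ -0.27887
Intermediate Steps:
D(I, Y) = 116 + Y
y = 17886 (y = (30998 - 13268) + (116 + 40) = 17730 + 156 = 17886)
y/(-64138) = 17886/(-64138) = 17886*(-1/64138) = -8943/32069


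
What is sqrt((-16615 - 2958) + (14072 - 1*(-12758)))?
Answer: sqrt(7257) ≈ 85.188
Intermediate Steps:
sqrt((-16615 - 2958) + (14072 - 1*(-12758))) = sqrt(-19573 + (14072 + 12758)) = sqrt(-19573 + 26830) = sqrt(7257)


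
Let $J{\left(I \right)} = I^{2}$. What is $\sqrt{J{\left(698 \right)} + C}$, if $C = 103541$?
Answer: $\sqrt{590745} \approx 768.6$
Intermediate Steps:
$\sqrt{J{\left(698 \right)} + C} = \sqrt{698^{2} + 103541} = \sqrt{487204 + 103541} = \sqrt{590745}$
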